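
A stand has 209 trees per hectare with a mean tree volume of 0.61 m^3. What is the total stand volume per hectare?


V_stand = 209 * 0.61 = 127.49 ≈ 127.5 m^3/ha

127.5 m^3/ha


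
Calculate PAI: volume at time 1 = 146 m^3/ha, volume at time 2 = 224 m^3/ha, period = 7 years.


PAI = (V2 - V1) / period = (224 - 146) / 7 = 78 / 7 = 11.1429 ≈ 11.14 m^3/ha/yr

11.14 m^3/ha/yr


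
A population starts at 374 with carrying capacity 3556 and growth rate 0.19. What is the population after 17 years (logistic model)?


(K - N0)/N0 = (3556 - 374)/374 = 3182/374 = 8.50802
r*t = 0.19 * 17 = 3.23; exp(-3.23) = 0.0395575
8.50802 * 0.0395575 = 0.336556
1 + 0.336556 = 1.33656
N = 3556 / 1.33656 = 2660.56 ≈ 2661

2661


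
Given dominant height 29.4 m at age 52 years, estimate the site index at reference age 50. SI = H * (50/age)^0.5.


50/52 = 0.961538
(0.961538)^0.5 = 0.980580
SI = 29.4 * 0.980580 = 28.8291 ≈ 28.8 m

28.8 m


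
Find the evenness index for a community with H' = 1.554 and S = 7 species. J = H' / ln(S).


ln(7) = 1.94591
J = H' / ln(S) = 1.554 / 1.94591 = 0.798598 ≈ 0.7986

0.7986


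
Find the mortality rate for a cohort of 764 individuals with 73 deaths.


Mortality rate = 73 / 764 = 0.0955497 ≈ 0.0955

0.0955


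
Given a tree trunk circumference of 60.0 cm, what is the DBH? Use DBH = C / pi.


DBH = C / pi = 60.0 / 3.141593 = 19.0986 ≈ 19.10 cm

19.10 cm


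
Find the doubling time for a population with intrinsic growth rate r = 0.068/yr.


td = ln(2) / 0.068 = 0.693147 / 0.068 = 10.1933 ≈ 10.2 years

10.2 years


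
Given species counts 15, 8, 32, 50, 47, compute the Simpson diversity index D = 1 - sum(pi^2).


Total N = 15 + 8 + 32 + 50 + 47 = 152
Per-species terms:
  p = 15/152 = 0.098684; p^2 = 0.098684^2 = 0.009739
  p = 8/152 = 0.052632; p^2 = 0.052632^2 = 0.002770
  p = 32/152 = 0.210526; p^2 = 0.210526^2 = 0.044321
  p = 50/152 = 0.328947; p^2 = 0.328947^2 = 0.108206
  p = 47/152 = 0.309211; p^2 = 0.309211^2 = 0.095611
sum(p^2) = 0.009739 + 0.002770 + 0.044321 + 0.108206 + 0.095611 = 0.260647
D = 1 - 0.260647 = 0.739353 ≈ 0.7394

0.7394


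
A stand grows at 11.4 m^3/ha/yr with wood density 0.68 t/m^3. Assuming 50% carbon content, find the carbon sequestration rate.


C = 11.4 * 0.68 * 0.5 = 3.876 ≈ 3.88 t C/ha/yr

3.88 t C/ha/yr


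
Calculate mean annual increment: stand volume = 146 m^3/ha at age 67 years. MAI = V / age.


MAI = 146 / 67 = 2.1791 ≈ 2.18 m^3/ha/yr

2.18 m^3/ha/yr


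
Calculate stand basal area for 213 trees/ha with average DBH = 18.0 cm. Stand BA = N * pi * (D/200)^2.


(D/200)^2 = (18.0/200)^2 = 0.09^2 = 0.0081
Individual BA = 3.141593 * 0.0081 = 0.0254469 m^2
Stand BA = 213 * 0.0254469 = 5.42019 ≈ 5.42 m^2/ha

5.42 m^2/ha


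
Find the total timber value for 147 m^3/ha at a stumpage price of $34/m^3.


Value = 147 * 34 = $4998/ha

$4998/ha


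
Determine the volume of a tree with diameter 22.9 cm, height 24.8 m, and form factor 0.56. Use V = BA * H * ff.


(D/200)^2 = (22.9/200)^2 = 0.1145^2 = 0.01311025
BA = 3.141593 * 0.01311025 = 0.0411871 m^2
V = 0.0411871 * 24.8 * 0.56 = 0.572006 ≈ 0.572 m^3

0.572 m^3


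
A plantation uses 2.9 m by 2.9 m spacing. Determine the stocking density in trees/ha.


N = 10000 / 2.9^2 = 10000 / 8.41 = 1189.06 ≈ 1189 trees/ha

1189 trees/ha


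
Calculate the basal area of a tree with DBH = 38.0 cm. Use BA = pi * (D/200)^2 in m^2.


D/200 = 38.0/200 = 0.19 m
(D/200)^2 = 0.19^2 = 0.0361
BA = 3.141593 * 0.0361 = 0.113412 ≈ 0.1134 m^2

0.1134 m^2


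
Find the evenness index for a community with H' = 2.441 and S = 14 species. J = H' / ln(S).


ln(14) = 2.63906
J = H' / ln(S) = 2.441 / 2.63906 = 0.924951 ≈ 0.9250

0.9250


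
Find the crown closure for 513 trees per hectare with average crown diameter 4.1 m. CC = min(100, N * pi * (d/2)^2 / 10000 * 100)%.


(d/2)^2 = (4.1/2)^2 = 2.05^2 = 4.2025
Crown area = 3.141593 * 4.2025 = 13.2025 m^2
N * area / 10000 * 100 = 513 * 13.2025 / 10000 * 100 = 67.7288
CC = min(100, 67.7288) = 67.7288 ≈ 67.7%

67.7%


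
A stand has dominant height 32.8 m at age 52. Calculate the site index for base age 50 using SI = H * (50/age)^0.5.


50/52 = 0.961538
(0.961538)^0.5 = 0.980580
SI = 32.8 * 0.980580 = 32.1630 ≈ 32.2 m

32.2 m


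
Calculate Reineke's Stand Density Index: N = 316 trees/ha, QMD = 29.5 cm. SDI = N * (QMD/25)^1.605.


QMD/25 = 29.5/25 = 1.18
(1.18)^1.605 = exp(1.605 * ln(1.18)) = exp(1.605 * 0.165514) = exp(0.265650) = 1.30428
SDI = 316 * 1.30428 = 412.152 ≈ 412

412


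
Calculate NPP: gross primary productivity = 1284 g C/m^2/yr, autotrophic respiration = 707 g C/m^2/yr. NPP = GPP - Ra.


NPP = GPP - Ra = 1284 - 707 = 577 g C/m^2/yr

577 g C/m^2/yr


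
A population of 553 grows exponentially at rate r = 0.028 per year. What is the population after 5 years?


r*t = 0.028 * 5 = 0.14
exp(0.14) = 1.15027
N = 553 * 1.15027 = 636.099 ≈ 636

636


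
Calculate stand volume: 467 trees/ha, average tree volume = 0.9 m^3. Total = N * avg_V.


V_stand = 467 * 0.9 = 420.3 m^3/ha

420.3 m^3/ha


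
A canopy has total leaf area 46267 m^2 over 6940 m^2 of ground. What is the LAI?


LAI = 46267 / 6940 = 6.6667 ≈ 6.67

6.67


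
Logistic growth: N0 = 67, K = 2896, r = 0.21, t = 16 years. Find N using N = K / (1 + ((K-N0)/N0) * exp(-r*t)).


(K - N0)/N0 = (2896 - 67)/67 = 2829/67 = 42.2239
r*t = 0.21 * 16 = 3.36; exp(-3.36) = 0.0347353
42.2239 * 0.0347353 = 1.46666
1 + 1.46666 = 2.46666
N = 2896 / 2.46666 = 1174.06 ≈ 1174

1174


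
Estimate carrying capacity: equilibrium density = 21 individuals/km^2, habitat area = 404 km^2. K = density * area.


K = 21 * 404 = 8484 individuals

8484 individuals


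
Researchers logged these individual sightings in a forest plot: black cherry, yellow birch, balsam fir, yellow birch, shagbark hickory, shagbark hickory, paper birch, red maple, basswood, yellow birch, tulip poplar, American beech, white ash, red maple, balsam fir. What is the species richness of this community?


Total individuals logged = 15
Distinct species (count of individuals): black cherry (1), yellow birch (3), balsam fir (2), shagbark hickory (2), paper birch (1), red maple (2), basswood (1), tulip poplar (1), American beech (1), white ash (1)
Species richness = number of distinct species = 10

10


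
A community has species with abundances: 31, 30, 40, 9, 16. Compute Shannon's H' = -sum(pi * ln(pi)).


Total N = 31 + 30 + 40 + 9 + 16 = 126
Per-species terms:
  p = 31/126 = 0.246032; ln(p) = -1.402294; p*ln(p) = 0.246032 * (-1.402294) = -0.345009
  p = 30/126 = 0.238095; ln(p) = -1.435086; p*ln(p) = 0.238095 * (-1.435086) = -0.341687
  p = 40/126 = 0.317460; ln(p) = -1.147403; p*ln(p) = 0.317460 * (-1.147403) = -0.364255
  p = 9/126 = 0.071429; ln(p) = -2.639051; p*ln(p) = 0.071429 * (-2.639051) = -0.188505
  p = 16/126 = 0.126984; ln(p) = -2.063694; p*ln(p) = 0.126984 * (-2.063694) = -0.262056
sum(p*ln(p)) = (-0.345009) + (-0.341687) + (-0.364255) + (-0.188505) + (-0.262056) = -1.501512
H' = -(-1.501512) = 1.501512 ≈ 1.5015

1.5015


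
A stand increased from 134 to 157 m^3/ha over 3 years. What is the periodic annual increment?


PAI = (V2 - V1) / period = (157 - 134) / 3 = 23 / 3 = 7.6667 ≈ 7.67 m^3/ha/yr

7.67 m^3/ha/yr


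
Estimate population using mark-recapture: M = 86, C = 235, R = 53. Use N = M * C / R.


N = M * C / R = 86 * 235 / 53 = 20210 / 53 = 381.32 ≈ 381

381 individuals


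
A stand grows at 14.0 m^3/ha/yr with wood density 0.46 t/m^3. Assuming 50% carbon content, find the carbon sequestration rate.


C = 14.0 * 0.46 * 0.5 = 3.22 t C/ha/yr

3.22 t C/ha/yr


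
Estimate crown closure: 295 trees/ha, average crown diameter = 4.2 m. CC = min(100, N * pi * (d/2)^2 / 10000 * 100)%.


(d/2)^2 = (4.2/2)^2 = 2.1^2 = 4.41
Crown area = 3.141593 * 4.41 = 13.8544 m^2
N * area / 10000 * 100 = 295 * 13.8544 / 10000 * 100 = 40.8705
CC = min(100, 40.8705) = 40.8705 ≈ 40.9%

40.9%


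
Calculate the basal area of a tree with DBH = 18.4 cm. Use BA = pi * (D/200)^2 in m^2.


D/200 = 18.4/200 = 0.092 m
(D/200)^2 = 0.092^2 = 0.008464
BA = 3.141593 * 0.008464 = 0.0265904 ≈ 0.0266 m^2

0.0266 m^2


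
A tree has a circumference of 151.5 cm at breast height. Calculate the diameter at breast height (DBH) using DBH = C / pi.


DBH = C / pi = 151.5 / 3.141593 = 48.2239 ≈ 48.22 cm

48.22 cm


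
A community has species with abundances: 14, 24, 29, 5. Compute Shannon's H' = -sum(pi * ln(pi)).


Total N = 14 + 24 + 29 + 5 = 72
Per-species terms:
  p = 14/72 = 0.194444; ln(p) = -1.637611; p*ln(p) = 0.194444 * (-1.637611) = -0.318424
  p = 24/72 = 0.333333; ln(p) = -1.098613; p*ln(p) = 0.333333 * (-1.098613) = -0.366204
  p = 29/72 = 0.402778; ln(p) = -0.909370; p*ln(p) = 0.402778 * (-0.909370) = -0.366274
  p = 5/72 = 0.069444; ln(p) = -2.667235; p*ln(p) = 0.069444 * (-2.667235) = -0.185223
sum(p*ln(p)) = (-0.318424) + (-0.366204) + (-0.366274) + (-0.185223) = -1.236125
H' = -(-1.236125) = 1.236125 ≈ 1.2361

1.2361


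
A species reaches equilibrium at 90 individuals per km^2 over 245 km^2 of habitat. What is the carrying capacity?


K = 90 * 245 = 22050 individuals

22050 individuals


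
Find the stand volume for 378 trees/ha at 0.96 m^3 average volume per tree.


V_stand = 378 * 0.96 = 362.88 ≈ 362.9 m^3/ha

362.9 m^3/ha


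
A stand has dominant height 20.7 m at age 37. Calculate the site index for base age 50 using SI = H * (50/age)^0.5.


50/37 = 1.35135
(1.35135)^0.5 = 1.16248
SI = 20.7 * 1.16248 = 24.0633 ≈ 24.1 m

24.1 m


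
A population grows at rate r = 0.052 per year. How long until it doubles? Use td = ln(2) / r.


td = ln(2) / 0.052 = 0.693147 / 0.052 = 13.3298 ≈ 13.3 years

13.3 years


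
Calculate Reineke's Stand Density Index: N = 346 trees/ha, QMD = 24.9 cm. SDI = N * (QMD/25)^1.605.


QMD/25 = 24.9/25 = 0.996
(0.996)^1.605 = exp(1.605 * ln(0.996)) = exp(1.605 * (-0.00400802)) = exp(-0.00643287) = 0.993588
SDI = 346 * 0.993588 = 343.781 ≈ 344

344


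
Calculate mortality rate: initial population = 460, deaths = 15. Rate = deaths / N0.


Mortality rate = 15 / 460 = 0.032609 ≈ 0.0326

0.0326


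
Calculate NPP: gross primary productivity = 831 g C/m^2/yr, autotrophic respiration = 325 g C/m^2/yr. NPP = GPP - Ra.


NPP = GPP - Ra = 831 - 325 = 506 g C/m^2/yr

506 g C/m^2/yr


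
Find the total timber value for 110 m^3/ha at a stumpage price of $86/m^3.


Value = 110 * 86 = $9460/ha

$9460/ha


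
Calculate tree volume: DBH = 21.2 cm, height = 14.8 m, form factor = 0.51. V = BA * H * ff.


(D/200)^2 = (21.2/200)^2 = 0.106^2 = 0.011236
BA = 3.141593 * 0.011236 = 0.0352989 m^2
V = 0.0352989 * 14.8 * 0.51 = 0.266436 ≈ 0.266 m^3

0.266 m^3


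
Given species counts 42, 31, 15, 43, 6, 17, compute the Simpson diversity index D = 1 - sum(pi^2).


Total N = 42 + 31 + 15 + 43 + 6 + 17 = 154
Per-species terms:
  p = 42/154 = 0.272727; p^2 = 0.272727^2 = 0.074380
  p = 31/154 = 0.201299; p^2 = 0.201299^2 = 0.040521
  p = 15/154 = 0.097403; p^2 = 0.097403^2 = 0.009487
  p = 43/154 = 0.279221; p^2 = 0.279221^2 = 0.077964
  p = 6/154 = 0.038961; p^2 = 0.038961^2 = 0.001518
  p = 17/154 = 0.110390; p^2 = 0.110390^2 = 0.012186
sum(p^2) = 0.074380 + 0.040521 + 0.009487 + 0.077964 + 0.001518 + 0.012186 = 0.216056
D = 1 - 0.216056 = 0.783944 ≈ 0.7839

0.7839


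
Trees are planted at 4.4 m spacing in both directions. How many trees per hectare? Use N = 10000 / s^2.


N = 10000 / 4.4^2 = 10000 / 19.36 = 516.529 ≈ 517 trees/ha

517 trees/ha


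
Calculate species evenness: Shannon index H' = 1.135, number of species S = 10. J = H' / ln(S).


ln(10) = 2.30259
J = H' / ln(S) = 1.135 / 2.30259 = 0.492923 ≈ 0.4929

0.4929


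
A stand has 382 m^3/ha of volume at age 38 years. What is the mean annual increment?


MAI = 382 / 38 = 10.0526 ≈ 10.05 m^3/ha/yr

10.05 m^3/ha/yr


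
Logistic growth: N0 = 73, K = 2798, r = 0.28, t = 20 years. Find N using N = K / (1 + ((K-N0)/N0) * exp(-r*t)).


(K - N0)/N0 = (2798 - 73)/73 = 2725/73 = 37.3288
r*t = 0.28 * 20 = 5.6; exp(-5.6) = 0.00369786
37.3288 * 0.00369786 = 0.138037
1 + 0.138037 = 1.13804
N = 2798 / 1.13804 = 2458.61 ≈ 2459

2459


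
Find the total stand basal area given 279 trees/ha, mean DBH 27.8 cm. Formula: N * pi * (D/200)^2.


(D/200)^2 = (27.8/200)^2 = 0.139^2 = 0.019321
Individual BA = 3.141593 * 0.019321 = 0.0606987 m^2
Stand BA = 279 * 0.0606987 = 16.9349 ≈ 16.93 m^2/ha

16.93 m^2/ha


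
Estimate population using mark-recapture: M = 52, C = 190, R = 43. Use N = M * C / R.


N = M * C / R = 52 * 190 / 43 = 9880 / 43 = 229.77 ≈ 230

230 individuals


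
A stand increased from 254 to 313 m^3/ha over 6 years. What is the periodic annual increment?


PAI = (V2 - V1) / period = (313 - 254) / 6 = 59 / 6 = 9.8333 ≈ 9.83 m^3/ha/yr

9.83 m^3/ha/yr


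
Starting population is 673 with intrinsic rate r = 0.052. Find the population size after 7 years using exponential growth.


r*t = 0.052 * 7 = 0.364
exp(0.364) = 1.43907
N = 673 * 1.43907 = 968.494 ≈ 968

968


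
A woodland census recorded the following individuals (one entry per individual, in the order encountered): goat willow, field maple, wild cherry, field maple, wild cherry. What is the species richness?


Total individuals logged = 5
Distinct species (count of individuals): goat willow (1), field maple (2), wild cherry (2)
Species richness = number of distinct species = 3

3


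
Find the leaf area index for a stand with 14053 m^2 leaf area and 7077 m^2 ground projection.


LAI = 14053 / 7077 = 1.9857 ≈ 1.99

1.99


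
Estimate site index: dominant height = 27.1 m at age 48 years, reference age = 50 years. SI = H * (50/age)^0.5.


50/48 = 1.04167
(1.04167)^0.5 = 1.02062
SI = 27.1 * 1.02062 = 27.6588 ≈ 27.7 m

27.7 m


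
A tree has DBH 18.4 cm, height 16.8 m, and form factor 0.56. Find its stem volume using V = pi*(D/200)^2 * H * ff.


(D/200)^2 = (18.4/200)^2 = 0.092^2 = 0.008464
BA = 3.141593 * 0.008464 = 0.0265904 m^2
V = 0.0265904 * 16.8 * 0.56 = 0.250162 ≈ 0.250 m^3

0.250 m^3


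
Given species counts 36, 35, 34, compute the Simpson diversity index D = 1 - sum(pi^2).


Total N = 36 + 35 + 34 = 105
Per-species terms:
  p = 36/105 = 0.342857; p^2 = 0.342857^2 = 0.117551
  p = 35/105 = 0.333333; p^2 = 0.333333^2 = 0.111111
  p = 34/105 = 0.323810; p^2 = 0.323810^2 = 0.104853
sum(p^2) = 0.117551 + 0.111111 + 0.104853 = 0.333515
D = 1 - 0.333515 = 0.666485 ≈ 0.6665

0.6665


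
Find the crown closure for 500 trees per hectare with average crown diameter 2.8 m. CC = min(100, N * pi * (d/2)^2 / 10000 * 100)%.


(d/2)^2 = (2.8/2)^2 = 1.4^2 = 1.96
Crown area = 3.141593 * 1.96 = 6.15752 m^2
N * area / 10000 * 100 = 500 * 6.15752 / 10000 * 100 = 30.7876
CC = min(100, 30.7876) = 30.7876 ≈ 30.8%

30.8%


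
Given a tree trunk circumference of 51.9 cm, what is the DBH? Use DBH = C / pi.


DBH = C / pi = 51.9 / 3.141593 = 16.5203 ≈ 16.52 cm

16.52 cm


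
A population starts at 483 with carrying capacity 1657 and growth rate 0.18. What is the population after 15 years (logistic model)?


(K - N0)/N0 = (1657 - 483)/483 = 1174/483 = 2.43064
r*t = 0.18 * 15 = 2.7; exp(-2.7) = 0.0672055
2.43064 * 0.0672055 = 0.163352
1 + 0.163352 = 1.16335
N = 1657 / 1.16335 = 1424.33 ≈ 1424

1424


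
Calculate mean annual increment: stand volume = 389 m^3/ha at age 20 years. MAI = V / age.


MAI = 389 / 20 = 19.45 m^3/ha/yr

19.45 m^3/ha/yr


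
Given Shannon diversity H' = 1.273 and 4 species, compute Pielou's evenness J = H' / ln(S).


ln(4) = 1.38629
J = H' / ln(S) = 1.273 / 1.38629 = 0.918278 ≈ 0.9183

0.9183


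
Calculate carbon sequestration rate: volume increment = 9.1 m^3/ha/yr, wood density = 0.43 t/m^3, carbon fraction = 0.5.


C = 9.1 * 0.43 * 0.5 = 1.9565 ≈ 1.96 t C/ha/yr

1.96 t C/ha/yr


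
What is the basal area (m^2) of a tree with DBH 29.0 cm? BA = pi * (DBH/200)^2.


D/200 = 29.0/200 = 0.145 m
(D/200)^2 = 0.145^2 = 0.021025
BA = 3.141593 * 0.021025 = 0.0660520 ≈ 0.0661 m^2

0.0661 m^2


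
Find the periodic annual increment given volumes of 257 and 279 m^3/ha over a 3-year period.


PAI = (V2 - V1) / period = (279 - 257) / 3 = 22 / 3 = 7.3333 ≈ 7.33 m^3/ha/yr

7.33 m^3/ha/yr


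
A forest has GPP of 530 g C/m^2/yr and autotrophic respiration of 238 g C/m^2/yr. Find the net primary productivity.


NPP = GPP - Ra = 530 - 238 = 292 g C/m^2/yr

292 g C/m^2/yr


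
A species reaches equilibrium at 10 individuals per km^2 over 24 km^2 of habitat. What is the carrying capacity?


K = 10 * 24 = 240 individuals

240 individuals


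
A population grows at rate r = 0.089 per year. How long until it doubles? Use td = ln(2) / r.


td = ln(2) / 0.089 = 0.693147 / 0.089 = 7.78817 ≈ 7.8 years

7.8 years


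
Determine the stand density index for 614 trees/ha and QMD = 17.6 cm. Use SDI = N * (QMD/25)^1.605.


QMD/25 = 17.6/25 = 0.704
(0.704)^1.605 = exp(1.605 * ln(0.704)) = exp(1.605 * (-0.350977)) = exp(-0.563318) = 0.569317
SDI = 614 * 0.569317 = 349.561 ≈ 350

350


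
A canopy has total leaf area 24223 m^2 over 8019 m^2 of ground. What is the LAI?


LAI = 24223 / 8019 = 3.0207 ≈ 3.02

3.02


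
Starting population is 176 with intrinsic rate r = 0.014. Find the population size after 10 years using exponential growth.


r*t = 0.014 * 10 = 0.14
exp(0.14) = 1.15027
N = 176 * 1.15027 = 202.448 ≈ 202

202


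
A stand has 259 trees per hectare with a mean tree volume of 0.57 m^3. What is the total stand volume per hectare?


V_stand = 259 * 0.57 = 147.63 ≈ 147.6 m^3/ha

147.6 m^3/ha


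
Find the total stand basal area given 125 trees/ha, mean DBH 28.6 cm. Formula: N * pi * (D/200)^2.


(D/200)^2 = (28.6/200)^2 = 0.143^2 = 0.020449
Individual BA = 3.141593 * 0.020449 = 0.0642424 m^2
Stand BA = 125 * 0.0642424 = 8.03030 ≈ 8.03 m^2/ha

8.03 m^2/ha


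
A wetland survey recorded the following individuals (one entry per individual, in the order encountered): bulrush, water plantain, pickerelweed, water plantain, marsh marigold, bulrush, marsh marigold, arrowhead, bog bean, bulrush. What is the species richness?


Total individuals logged = 10
Distinct species (count of individuals): bulrush (3), water plantain (2), pickerelweed (1), marsh marigold (2), arrowhead (1), bog bean (1)
Species richness = number of distinct species = 6

6


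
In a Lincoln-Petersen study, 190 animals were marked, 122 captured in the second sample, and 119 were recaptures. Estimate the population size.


N = M * C / R = 190 * 122 / 119 = 23180 / 119 = 194.79 ≈ 195

195 individuals


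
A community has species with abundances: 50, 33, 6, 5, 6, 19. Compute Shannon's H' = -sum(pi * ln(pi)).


Total N = 50 + 33 + 6 + 5 + 6 + 19 = 119
Per-species terms:
  p = 50/119 = 0.420168; ln(p) = -0.867101; p*ln(p) = 0.420168 * (-0.867101) = -0.364328
  p = 33/119 = 0.277311; ln(p) = -1.282616; p*ln(p) = 0.277311 * (-1.282616) = -0.355684
  p = 6/119 = 0.050420; ln(p) = -2.987367; p*ln(p) = 0.050420 * (-2.987367) = -0.150623
  p = 5/119 = 0.042017; ln(p) = -3.169681; p*ln(p) = 0.042017 * (-3.169681) = -0.133180
  p = 6/119 = 0.050420; ln(p) = -2.987367; p*ln(p) = 0.050420 * (-2.987367) = -0.150623
  p = 19/119 = 0.159664; ln(p) = -1.834684; p*ln(p) = 0.159664 * (-1.834684) = -0.292933
sum(p*ln(p)) = (-0.364328) + (-0.355684) + (-0.150623) + (-0.133180) + (-0.150623) + (-0.292933) = -1.447371
H' = -(-1.447371) = 1.447371 ≈ 1.4474

1.4474


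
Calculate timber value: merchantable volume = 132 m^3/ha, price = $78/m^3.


Value = 132 * 78 = $10296/ha

$10296/ha


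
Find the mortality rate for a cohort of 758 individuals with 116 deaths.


Mortality rate = 116 / 758 = 0.153034 ≈ 0.1530

0.1530


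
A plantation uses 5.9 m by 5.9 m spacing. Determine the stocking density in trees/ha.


N = 10000 / 5.9^2 = 10000 / 34.81 = 287.274 ≈ 287 trees/ha

287 trees/ha


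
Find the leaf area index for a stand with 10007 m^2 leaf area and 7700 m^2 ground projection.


LAI = 10007 / 7700 = 1.2996 ≈ 1.30

1.30


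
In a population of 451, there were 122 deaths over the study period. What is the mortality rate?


Mortality rate = 122 / 451 = 0.270510 ≈ 0.2705

0.2705


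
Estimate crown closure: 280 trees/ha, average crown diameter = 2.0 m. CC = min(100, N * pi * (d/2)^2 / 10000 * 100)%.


(d/2)^2 = (2.0/2)^2 = 1^2 = 1
Crown area = 3.141593 * 1 = 3.14159 m^2
N * area / 10000 * 100 = 280 * 3.14159 / 10000 * 100 = 8.79645
CC = min(100, 8.79645) = 8.79645 ≈ 8.8%

8.8%


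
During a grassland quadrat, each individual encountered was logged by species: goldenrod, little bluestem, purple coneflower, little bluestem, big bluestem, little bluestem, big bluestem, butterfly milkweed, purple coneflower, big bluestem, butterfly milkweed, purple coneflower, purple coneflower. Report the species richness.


Total individuals logged = 13
Distinct species (count of individuals): goldenrod (1), little bluestem (3), purple coneflower (4), big bluestem (3), butterfly milkweed (2)
Species richness = number of distinct species = 5

5


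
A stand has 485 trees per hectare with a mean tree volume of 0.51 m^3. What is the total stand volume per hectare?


V_stand = 485 * 0.51 = 247.35 ≈ 247.4 m^3/ha

247.4 m^3/ha


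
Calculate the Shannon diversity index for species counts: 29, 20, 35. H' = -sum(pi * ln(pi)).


Total N = 29 + 20 + 35 = 84
Per-species terms:
  p = 29/84 = 0.345238; ln(p) = -1.063521; p*ln(p) = 0.345238 * (-1.063521) = -0.367168
  p = 20/84 = 0.238095; ln(p) = -1.435086; p*ln(p) = 0.238095 * (-1.435086) = -0.341687
  p = 35/84 = 0.416667; ln(p) = -0.875468; p*ln(p) = 0.416667 * (-0.875468) = -0.364779
sum(p*ln(p)) = (-0.367168) + (-0.341687) + (-0.364779) = -1.073634
H' = -(-1.073634) = 1.073634 ≈ 1.0736

1.0736


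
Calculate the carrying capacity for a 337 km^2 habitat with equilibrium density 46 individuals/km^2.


K = 46 * 337 = 15502 individuals

15502 individuals


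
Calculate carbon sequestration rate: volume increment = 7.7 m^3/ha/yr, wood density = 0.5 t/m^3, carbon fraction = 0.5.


C = 7.7 * 0.5 * 0.5 = 1.925 ≈ 1.93 t C/ha/yr

1.93 t C/ha/yr


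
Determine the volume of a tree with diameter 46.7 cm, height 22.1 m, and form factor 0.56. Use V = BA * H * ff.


(D/200)^2 = (46.7/200)^2 = 0.2335^2 = 0.05452225
BA = 3.141593 * 0.05452225 = 0.171287 m^2
V = 0.171287 * 22.1 * 0.56 = 2.11985 ≈ 2.120 m^3

2.120 m^3


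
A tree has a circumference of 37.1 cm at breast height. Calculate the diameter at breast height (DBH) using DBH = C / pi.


DBH = C / pi = 37.1 / 3.141593 = 11.8093 ≈ 11.81 cm

11.81 cm


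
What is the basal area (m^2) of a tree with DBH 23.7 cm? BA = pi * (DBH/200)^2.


D/200 = 23.7/200 = 0.1185 m
(D/200)^2 = 0.1185^2 = 0.01404225
BA = 3.141593 * 0.01404225 = 0.0441150 ≈ 0.0441 m^2

0.0441 m^2


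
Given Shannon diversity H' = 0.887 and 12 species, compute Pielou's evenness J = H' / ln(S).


ln(12) = 2.48491
J = H' / ln(S) = 0.887 / 2.48491 = 0.356955 ≈ 0.3570

0.3570


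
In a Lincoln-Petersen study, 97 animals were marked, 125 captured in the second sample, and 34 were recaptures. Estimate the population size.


N = M * C / R = 97 * 125 / 34 = 12125 / 34 = 356.62 ≈ 357

357 individuals


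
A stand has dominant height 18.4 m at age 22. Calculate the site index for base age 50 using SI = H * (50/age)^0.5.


50/22 = 2.27273
(2.27273)^0.5 = 1.50756
SI = 18.4 * 1.50756 = 27.7391 ≈ 27.7 m

27.7 m


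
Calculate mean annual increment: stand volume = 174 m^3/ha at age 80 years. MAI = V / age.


MAI = 174 / 80 = 2.1750 ≈ 2.18 m^3/ha/yr

2.18 m^3/ha/yr


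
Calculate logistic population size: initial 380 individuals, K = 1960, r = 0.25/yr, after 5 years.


(K - N0)/N0 = (1960 - 380)/380 = 1580/380 = 4.15789
r*t = 0.25 * 5 = 1.25; exp(-1.25) = 0.286505
4.15789 * 0.286505 = 1.19126
1 + 1.19126 = 2.19126
N = 1960 / 2.19126 = 894.463 ≈ 894

894


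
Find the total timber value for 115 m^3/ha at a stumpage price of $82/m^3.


Value = 115 * 82 = $9430/ha

$9430/ha


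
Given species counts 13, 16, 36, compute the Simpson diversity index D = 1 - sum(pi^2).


Total N = 13 + 16 + 36 = 65
Per-species terms:
  p = 13/65 = 0.200000; p^2 = 0.200000^2 = 0.040000
  p = 16/65 = 0.246154; p^2 = 0.246154^2 = 0.060592
  p = 36/65 = 0.553846; p^2 = 0.553846^2 = 0.306745
sum(p^2) = 0.040000 + 0.060592 + 0.306745 = 0.407337
D = 1 - 0.407337 = 0.592663 ≈ 0.5927

0.5927


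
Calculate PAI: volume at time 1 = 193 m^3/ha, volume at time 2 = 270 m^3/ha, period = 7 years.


PAI = (V2 - V1) / period = (270 - 193) / 7 = 77 / 7 = 11.00 m^3/ha/yr

11.00 m^3/ha/yr


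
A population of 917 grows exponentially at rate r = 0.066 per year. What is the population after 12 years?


r*t = 0.066 * 12 = 0.792
exp(0.792) = 2.20781
N = 917 * 2.20781 = 2024.56 ≈ 2025

2025


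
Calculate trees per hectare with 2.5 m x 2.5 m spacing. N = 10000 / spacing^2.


N = 10000 / 2.5^2 = 10000 / 6.25 = 1600.00 ≈ 1600 trees/ha

1600 trees/ha


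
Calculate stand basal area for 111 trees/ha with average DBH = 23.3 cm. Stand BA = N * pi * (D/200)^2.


(D/200)^2 = (23.3/200)^2 = 0.1165^2 = 0.01357225
Individual BA = 3.141593 * 0.01357225 = 0.0426385 m^2
Stand BA = 111 * 0.0426385 = 4.73287 ≈ 4.73 m^2/ha

4.73 m^2/ha


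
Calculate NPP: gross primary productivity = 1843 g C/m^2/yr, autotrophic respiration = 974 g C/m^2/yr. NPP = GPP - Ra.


NPP = GPP - Ra = 1843 - 974 = 869 g C/m^2/yr

869 g C/m^2/yr


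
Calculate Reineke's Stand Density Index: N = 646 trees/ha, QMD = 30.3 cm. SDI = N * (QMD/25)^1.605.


QMD/25 = 30.3/25 = 1.212
(1.212)^1.605 = exp(1.605 * ln(1.212)) = exp(1.605 * 0.192272) = exp(0.308597) = 1.36151
SDI = 646 * 1.36151 = 879.535 ≈ 880

880


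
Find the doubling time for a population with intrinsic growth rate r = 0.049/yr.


td = ln(2) / 0.049 = 0.693147 / 0.049 = 14.1459 ≈ 14.1 years

14.1 years


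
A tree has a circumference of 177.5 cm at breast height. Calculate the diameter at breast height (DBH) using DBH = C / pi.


DBH = C / pi = 177.5 / 3.141593 = 56.5000 ≈ 56.50 cm

56.50 cm


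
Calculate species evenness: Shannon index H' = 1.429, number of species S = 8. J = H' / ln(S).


ln(8) = 2.07944
J = H' / ln(S) = 1.429 / 2.07944 = 0.687204 ≈ 0.6872

0.6872


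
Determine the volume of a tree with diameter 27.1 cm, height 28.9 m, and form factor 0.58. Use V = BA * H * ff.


(D/200)^2 = (27.1/200)^2 = 0.1355^2 = 0.01836025
BA = 3.141593 * 0.01836025 = 0.0576804 m^2
V = 0.0576804 * 28.9 * 0.58 = 0.966839 ≈ 0.967 m^3

0.967 m^3


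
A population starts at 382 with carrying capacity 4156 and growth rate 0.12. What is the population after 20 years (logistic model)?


(K - N0)/N0 = (4156 - 382)/382 = 3774/382 = 9.87958
r*t = 0.12 * 20 = 2.4; exp(-2.4) = 0.0907180
9.87958 * 0.0907180 = 0.896256
1 + 0.896256 = 1.89626
N = 4156 / 1.89626 = 2191.68 ≈ 2192

2192


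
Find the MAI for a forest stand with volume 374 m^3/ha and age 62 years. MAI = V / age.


MAI = 374 / 62 = 6.0323 ≈ 6.03 m^3/ha/yr

6.03 m^3/ha/yr


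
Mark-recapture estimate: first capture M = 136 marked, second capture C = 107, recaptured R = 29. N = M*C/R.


N = M * C / R = 136 * 107 / 29 = 14552 / 29 = 501.79 ≈ 502

502 individuals


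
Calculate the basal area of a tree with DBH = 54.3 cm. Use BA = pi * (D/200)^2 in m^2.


D/200 = 54.3/200 = 0.2715 m
(D/200)^2 = 0.2715^2 = 0.07371225
BA = 3.141593 * 0.07371225 = 0.231574 ≈ 0.2316 m^2

0.2316 m^2


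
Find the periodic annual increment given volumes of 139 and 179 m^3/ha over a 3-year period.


PAI = (V2 - V1) / period = (179 - 139) / 3 = 40 / 3 = 13.3333 ≈ 13.33 m^3/ha/yr

13.33 m^3/ha/yr


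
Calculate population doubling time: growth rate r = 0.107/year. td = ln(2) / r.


td = ln(2) / 0.107 = 0.693147 / 0.107 = 6.47801 ≈ 6.5 years

6.5 years


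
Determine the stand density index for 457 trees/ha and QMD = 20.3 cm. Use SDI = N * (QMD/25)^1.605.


QMD/25 = 20.3/25 = 0.812
(0.812)^1.605 = exp(1.605 * ln(0.812)) = exp(1.605 * (-0.208255)) = exp(-0.334249) = 0.715876
SDI = 457 * 0.715876 = 327.155 ≈ 327

327


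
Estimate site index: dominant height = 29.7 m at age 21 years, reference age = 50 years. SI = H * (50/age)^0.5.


50/21 = 2.38095
(2.38095)^0.5 = 1.54303
SI = 29.7 * 1.54303 = 45.8280 ≈ 45.8 m

45.8 m


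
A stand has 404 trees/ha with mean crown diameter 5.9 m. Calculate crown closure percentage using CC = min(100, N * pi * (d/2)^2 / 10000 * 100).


(d/2)^2 = (5.9/2)^2 = 2.95^2 = 8.7025
Crown area = 3.141593 * 8.7025 = 27.3397 m^2
N * area / 10000 * 100 = 404 * 27.3397 / 10000 * 100 = 110.452
CC = min(100, 110.452) = 100%

100%


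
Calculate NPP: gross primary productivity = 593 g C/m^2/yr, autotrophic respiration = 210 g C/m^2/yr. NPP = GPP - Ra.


NPP = GPP - Ra = 593 - 210 = 383 g C/m^2/yr

383 g C/m^2/yr


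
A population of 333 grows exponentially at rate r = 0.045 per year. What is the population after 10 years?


r*t = 0.045 * 10 = 0.45
exp(0.45) = 1.56831
N = 333 * 1.56831 = 522.247 ≈ 522

522


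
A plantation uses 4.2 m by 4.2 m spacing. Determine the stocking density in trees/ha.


N = 10000 / 4.2^2 = 10000 / 17.64 = 566.893 ≈ 567 trees/ha

567 trees/ha


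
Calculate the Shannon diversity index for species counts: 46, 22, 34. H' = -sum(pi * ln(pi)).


Total N = 46 + 22 + 34 = 102
Per-species terms:
  p = 46/102 = 0.450980; ln(p) = -0.796332; p*ln(p) = 0.450980 * (-0.796332) = -0.359130
  p = 22/102 = 0.215686; ln(p) = -1.533932; p*ln(p) = 0.215686 * (-1.533932) = -0.330848
  p = 34/102 = 0.333333; ln(p) = -1.098613; p*ln(p) = 0.333333 * (-1.098613) = -0.366204
sum(p*ln(p)) = (-0.359130) + (-0.330848) + (-0.366204) = -1.056182
H' = -(-1.056182) = 1.056182 ≈ 1.0562

1.0562


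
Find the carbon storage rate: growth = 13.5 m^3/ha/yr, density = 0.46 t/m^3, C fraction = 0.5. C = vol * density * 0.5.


C = 13.5 * 0.46 * 0.5 = 3.105 ≈ 3.11 t C/ha/yr

3.11 t C/ha/yr


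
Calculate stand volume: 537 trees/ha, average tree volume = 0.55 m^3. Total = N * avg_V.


V_stand = 537 * 0.55 = 295.35 ≈ 295.4 m^3/ha

295.4 m^3/ha


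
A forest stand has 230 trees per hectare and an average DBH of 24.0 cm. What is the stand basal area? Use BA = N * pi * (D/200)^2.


(D/200)^2 = (24.0/200)^2 = 0.12^2 = 0.0144
Individual BA = 3.141593 * 0.0144 = 0.0452389 m^2
Stand BA = 230 * 0.0452389 = 10.4049 ≈ 10.40 m^2/ha

10.40 m^2/ha


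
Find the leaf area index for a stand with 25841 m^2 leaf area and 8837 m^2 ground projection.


LAI = 25841 / 8837 = 2.9242 ≈ 2.92

2.92


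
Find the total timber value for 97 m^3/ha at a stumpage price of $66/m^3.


Value = 97 * 66 = $6402/ha

$6402/ha


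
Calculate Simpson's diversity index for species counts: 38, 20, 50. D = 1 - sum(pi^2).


Total N = 38 + 20 + 50 = 108
Per-species terms:
  p = 38/108 = 0.351852; p^2 = 0.351852^2 = 0.123800
  p = 20/108 = 0.185185; p^2 = 0.185185^2 = 0.034293
  p = 50/108 = 0.462963; p^2 = 0.462963^2 = 0.214335
sum(p^2) = 0.123800 + 0.034293 + 0.214335 = 0.372428
D = 1 - 0.372428 = 0.627572 ≈ 0.6276

0.6276


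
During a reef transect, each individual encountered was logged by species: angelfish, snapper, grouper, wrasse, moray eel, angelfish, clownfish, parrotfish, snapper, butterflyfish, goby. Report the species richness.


Total individuals logged = 11
Distinct species (count of individuals): angelfish (2), snapper (2), grouper (1), wrasse (1), moray eel (1), clownfish (1), parrotfish (1), butterflyfish (1), goby (1)
Species richness = number of distinct species = 9

9


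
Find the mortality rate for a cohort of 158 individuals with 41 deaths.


Mortality rate = 41 / 158 = 0.259494 ≈ 0.2595

0.2595


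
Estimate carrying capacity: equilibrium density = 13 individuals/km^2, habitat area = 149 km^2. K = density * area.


K = 13 * 149 = 1937 individuals

1937 individuals


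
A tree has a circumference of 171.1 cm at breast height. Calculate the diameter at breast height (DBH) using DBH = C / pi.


DBH = C / pi = 171.1 / 3.141593 = 54.4628 ≈ 54.46 cm

54.46 cm


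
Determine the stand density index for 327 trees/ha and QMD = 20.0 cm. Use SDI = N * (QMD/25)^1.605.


QMD/25 = 20.0/25 = 0.8
(0.8)^1.605 = exp(1.605 * ln(0.8)) = exp(1.605 * (-0.223144)) = exp(-0.358146) = 0.698971
SDI = 327 * 0.698971 = 228.564 ≈ 229

229


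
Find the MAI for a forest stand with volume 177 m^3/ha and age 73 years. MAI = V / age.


MAI = 177 / 73 = 2.4247 ≈ 2.42 m^3/ha/yr

2.42 m^3/ha/yr


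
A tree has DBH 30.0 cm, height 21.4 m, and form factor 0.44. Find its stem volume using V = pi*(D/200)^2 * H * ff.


(D/200)^2 = (30.0/200)^2 = 0.15^2 = 0.0225
BA = 3.141593 * 0.0225 = 0.0706858 m^2
V = 0.0706858 * 21.4 * 0.44 = 0.665577 ≈ 0.666 m^3

0.666 m^3


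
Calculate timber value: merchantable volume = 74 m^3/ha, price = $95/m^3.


Value = 74 * 95 = $7030/ha

$7030/ha


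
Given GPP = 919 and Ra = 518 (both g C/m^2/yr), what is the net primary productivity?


NPP = GPP - Ra = 919 - 518 = 401 g C/m^2/yr

401 g C/m^2/yr


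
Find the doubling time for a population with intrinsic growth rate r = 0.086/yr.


td = ln(2) / 0.086 = 0.693147 / 0.086 = 8.05985 ≈ 8.1 years

8.1 years


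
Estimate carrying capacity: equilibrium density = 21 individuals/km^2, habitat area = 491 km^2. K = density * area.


K = 21 * 491 = 10311 individuals

10311 individuals


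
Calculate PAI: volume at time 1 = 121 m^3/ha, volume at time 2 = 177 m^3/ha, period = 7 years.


PAI = (V2 - V1) / period = (177 - 121) / 7 = 56 / 7 = 8.00 m^3/ha/yr

8.00 m^3/ha/yr


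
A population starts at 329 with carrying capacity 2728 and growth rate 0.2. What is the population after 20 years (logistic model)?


(K - N0)/N0 = (2728 - 329)/329 = 2399/329 = 7.29179
r*t = 0.2 * 20 = 4; exp(-4) = 0.0183156
7.29179 * 0.0183156 = 0.133554
1 + 0.133554 = 1.13355
N = 2728 / 1.13355 = 2406.60 ≈ 2407

2407


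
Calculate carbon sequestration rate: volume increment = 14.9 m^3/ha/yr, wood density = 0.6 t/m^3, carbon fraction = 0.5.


C = 14.9 * 0.6 * 0.5 = 4.47 t C/ha/yr

4.47 t C/ha/yr


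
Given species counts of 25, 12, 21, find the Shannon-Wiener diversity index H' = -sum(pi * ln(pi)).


Total N = 25 + 12 + 21 = 58
Per-species terms:
  p = 25/58 = 0.431034; ln(p) = -0.841568; p*ln(p) = 0.431034 * (-0.841568) = -0.362744
  p = 12/58 = 0.206897; ln(p) = -1.575534; p*ln(p) = 0.206897 * (-1.575534) = -0.325973
  p = 21/58 = 0.362069; ln(p) = -1.015920; p*ln(p) = 0.362069 * (-1.015920) = -0.367833
sum(p*ln(p)) = (-0.362744) + (-0.325973) + (-0.367833) = -1.056550
H' = -(-1.056550) = 1.056550 ≈ 1.0566

1.0566


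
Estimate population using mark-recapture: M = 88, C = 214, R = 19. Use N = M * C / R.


N = M * C / R = 88 * 214 / 19 = 18832 / 19 = 991.16 ≈ 991

991 individuals


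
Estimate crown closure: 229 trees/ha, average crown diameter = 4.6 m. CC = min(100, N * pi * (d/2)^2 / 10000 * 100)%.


(d/2)^2 = (4.6/2)^2 = 2.3^2 = 5.29
Crown area = 3.141593 * 5.29 = 16.6190 m^2
N * area / 10000 * 100 = 229 * 16.6190 / 10000 * 100 = 38.0575
CC = min(100, 38.0575) = 38.0575 ≈ 38.1%

38.1%


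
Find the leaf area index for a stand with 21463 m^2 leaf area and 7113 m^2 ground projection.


LAI = 21463 / 7113 = 3.0174 ≈ 3.02

3.02


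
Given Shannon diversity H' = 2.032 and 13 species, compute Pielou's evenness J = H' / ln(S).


ln(13) = 2.56495
J = H' / ln(S) = 2.032 / 2.56495 = 0.792218 ≈ 0.7922

0.7922


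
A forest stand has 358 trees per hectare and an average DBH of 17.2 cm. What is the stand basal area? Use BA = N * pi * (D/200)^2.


(D/200)^2 = (17.2/200)^2 = 0.086^2 = 0.007396
Individual BA = 3.141593 * 0.007396 = 0.0232352 m^2
Stand BA = 358 * 0.0232352 = 8.31820 ≈ 8.32 m^2/ha

8.32 m^2/ha


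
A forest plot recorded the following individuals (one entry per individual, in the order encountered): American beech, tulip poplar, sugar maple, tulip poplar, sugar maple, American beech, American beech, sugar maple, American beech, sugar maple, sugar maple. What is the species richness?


Total individuals logged = 11
Distinct species (count of individuals): American beech (4), tulip poplar (2), sugar maple (5)
Species richness = number of distinct species = 3

3


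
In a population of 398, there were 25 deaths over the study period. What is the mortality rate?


Mortality rate = 25 / 398 = 0.062814 ≈ 0.0628

0.0628


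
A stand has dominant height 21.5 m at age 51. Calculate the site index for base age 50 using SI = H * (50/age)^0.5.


50/51 = 0.980392
(0.980392)^0.5 = 0.990147
SI = 21.5 * 0.990147 = 21.2882 ≈ 21.3 m

21.3 m


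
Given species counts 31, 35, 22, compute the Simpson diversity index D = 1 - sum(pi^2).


Total N = 31 + 35 + 22 = 88
Per-species terms:
  p = 31/88 = 0.352273; p^2 = 0.352273^2 = 0.124096
  p = 35/88 = 0.397727; p^2 = 0.397727^2 = 0.158187
  p = 22/88 = 0.250000; p^2 = 0.250000^2 = 0.062500
sum(p^2) = 0.124096 + 0.158187 + 0.062500 = 0.344783
D = 1 - 0.344783 = 0.655217 ≈ 0.6552

0.6552


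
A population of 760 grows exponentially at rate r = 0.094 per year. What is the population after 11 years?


r*t = 0.094 * 11 = 1.034
exp(1.034) = 2.81229
N = 760 * 2.81229 = 2137.34 ≈ 2137

2137


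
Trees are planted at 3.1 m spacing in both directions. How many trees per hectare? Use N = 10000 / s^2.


N = 10000 / 3.1^2 = 10000 / 9.61 = 1040.58 ≈ 1041 trees/ha

1041 trees/ha


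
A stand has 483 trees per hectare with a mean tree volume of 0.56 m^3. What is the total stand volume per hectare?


V_stand = 483 * 0.56 = 270.48 ≈ 270.5 m^3/ha

270.5 m^3/ha


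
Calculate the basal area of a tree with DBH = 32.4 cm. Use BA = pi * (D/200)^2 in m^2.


D/200 = 32.4/200 = 0.162 m
(D/200)^2 = 0.162^2 = 0.026244
BA = 3.141593 * 0.026244 = 0.0824480 ≈ 0.0824 m^2

0.0824 m^2


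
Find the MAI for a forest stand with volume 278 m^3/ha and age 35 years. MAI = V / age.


MAI = 278 / 35 = 7.9429 ≈ 7.94 m^3/ha/yr

7.94 m^3/ha/yr


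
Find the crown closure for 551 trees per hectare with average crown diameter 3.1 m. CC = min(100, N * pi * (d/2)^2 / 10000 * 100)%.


(d/2)^2 = (3.1/2)^2 = 1.55^2 = 2.4025
Crown area = 3.141593 * 2.4025 = 7.54768 m^2
N * area / 10000 * 100 = 551 * 7.54768 / 10000 * 100 = 41.5877
CC = min(100, 41.5877) = 41.5877 ≈ 41.6%

41.6%


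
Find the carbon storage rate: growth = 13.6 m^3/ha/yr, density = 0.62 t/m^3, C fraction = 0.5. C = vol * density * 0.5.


C = 13.6 * 0.62 * 0.5 = 4.216 ≈ 4.22 t C/ha/yr

4.22 t C/ha/yr


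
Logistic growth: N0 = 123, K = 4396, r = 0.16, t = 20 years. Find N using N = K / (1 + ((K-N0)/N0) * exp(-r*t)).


(K - N0)/N0 = (4396 - 123)/123 = 4273/123 = 34.7398
r*t = 0.16 * 20 = 3.2; exp(-3.2) = 0.0407622
34.7398 * 0.0407622 = 1.41607
1 + 1.41607 = 2.41607
N = 4396 / 2.41607 = 1819.48 ≈ 1819

1819


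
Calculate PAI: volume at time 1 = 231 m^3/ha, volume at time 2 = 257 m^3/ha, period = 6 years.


PAI = (V2 - V1) / period = (257 - 231) / 6 = 26 / 6 = 4.3333 ≈ 4.33 m^3/ha/yr

4.33 m^3/ha/yr


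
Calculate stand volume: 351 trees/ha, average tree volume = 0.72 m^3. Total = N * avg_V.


V_stand = 351 * 0.72 = 252.72 ≈ 252.7 m^3/ha

252.7 m^3/ha


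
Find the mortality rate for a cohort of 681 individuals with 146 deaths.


Mortality rate = 146 / 681 = 0.214391 ≈ 0.2144

0.2144
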